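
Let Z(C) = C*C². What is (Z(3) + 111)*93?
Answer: 12834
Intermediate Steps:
Z(C) = C³
(Z(3) + 111)*93 = (3³ + 111)*93 = (27 + 111)*93 = 138*93 = 12834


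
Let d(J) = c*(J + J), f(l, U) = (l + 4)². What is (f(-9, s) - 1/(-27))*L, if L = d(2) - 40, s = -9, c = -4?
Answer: -37856/27 ≈ -1402.1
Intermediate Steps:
f(l, U) = (4 + l)²
d(J) = -8*J (d(J) = -4*(J + J) = -8*J)
L = -56 (L = -8*2 - 40 = -16 - 40 = -56)
(f(-9, s) - 1/(-27))*L = ((4 - 9)² - 1/(-27))*(-56) = ((-5)² - 1*(-1/27))*(-56) = (25 + 1/27)*(-56) = (676/27)*(-56) = -37856/27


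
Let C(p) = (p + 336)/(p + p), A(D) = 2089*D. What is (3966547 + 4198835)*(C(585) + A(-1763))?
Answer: -1954701846360431/65 ≈ -3.0072e+13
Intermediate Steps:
C(p) = (336 + p)/(2*p) (C(p) = (336 + p)/((2*p)) = (336 + p)*(1/(2*p)) = (336 + p)/(2*p))
(3966547 + 4198835)*(C(585) + A(-1763)) = (3966547 + 4198835)*((1/2)*(336 + 585)/585 + 2089*(-1763)) = 8165382*((1/2)*(1/585)*921 - 3682907) = 8165382*(307/390 - 3682907) = 8165382*(-1436333423/390) = -1954701846360431/65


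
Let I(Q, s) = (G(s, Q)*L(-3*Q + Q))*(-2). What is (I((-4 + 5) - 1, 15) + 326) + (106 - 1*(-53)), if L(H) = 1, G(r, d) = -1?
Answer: 487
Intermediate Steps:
I(Q, s) = 2 (I(Q, s) = -1*1*(-2) = -1*(-2) = 2)
(I((-4 + 5) - 1, 15) + 326) + (106 - 1*(-53)) = (2 + 326) + (106 - 1*(-53)) = 328 + (106 + 53) = 328 + 159 = 487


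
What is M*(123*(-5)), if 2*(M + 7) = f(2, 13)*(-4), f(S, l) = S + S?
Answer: 9225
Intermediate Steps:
f(S, l) = 2*S
M = -15 (M = -7 + ((2*2)*(-4))/2 = -7 + (4*(-4))/2 = -7 + (½)*(-16) = -7 - 8 = -15)
M*(123*(-5)) = -1845*(-5) = -15*(-615) = 9225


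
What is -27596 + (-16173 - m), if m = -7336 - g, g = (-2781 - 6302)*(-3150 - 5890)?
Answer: 82073887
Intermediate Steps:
g = 82110320 (g = -9083*(-9040) = 82110320)
m = -82117656 (m = -7336 - 1*82110320 = -7336 - 82110320 = -82117656)
-27596 + (-16173 - m) = -27596 + (-16173 - 1*(-82117656)) = -27596 + (-16173 + 82117656) = -27596 + 82101483 = 82073887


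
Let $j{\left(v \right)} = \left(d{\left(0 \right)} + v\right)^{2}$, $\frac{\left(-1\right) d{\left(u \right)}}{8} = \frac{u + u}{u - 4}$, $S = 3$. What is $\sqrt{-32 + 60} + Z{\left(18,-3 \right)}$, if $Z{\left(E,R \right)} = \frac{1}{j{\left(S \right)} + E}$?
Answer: $\frac{1}{27} + 2 \sqrt{7} \approx 5.3285$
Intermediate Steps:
$d{\left(u \right)} = - \frac{16 u}{-4 + u}$ ($d{\left(u \right)} = - 8 \frac{u + u}{u - 4} = - 8 \frac{2 u}{-4 + u} = - \frac{16 u}{-4 + u}$)
$j{\left(v \right)} = v^{2}$ ($j{\left(v \right)} = \left(\left(-16\right) 0 \frac{1}{-4 + 0} + v\right)^{2} = \left(\left(-16\right) 0 \frac{1}{-4} + v\right)^{2} = \left(\left(-16\right) 0 \left(- \frac{1}{4}\right) + v\right)^{2} = \left(0 + v\right)^{2} = v^{2}$)
$Z{\left(E,R \right)} = \frac{1}{9 + E}$ ($Z{\left(E,R \right)} = \frac{1}{3^{2} + E} = \frac{1}{9 + E}$)
$\sqrt{-32 + 60} + Z{\left(18,-3 \right)} = \sqrt{-32 + 60} + \frac{1}{9 + 18} = \sqrt{28} + \frac{1}{27} = 2 \sqrt{7} + \frac{1}{27} = \frac{1}{27} + 2 \sqrt{7}$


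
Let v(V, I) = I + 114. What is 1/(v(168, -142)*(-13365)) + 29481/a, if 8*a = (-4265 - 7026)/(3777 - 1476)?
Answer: -29012006816467/603616860 ≈ -48064.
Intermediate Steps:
a = -11291/18408 (a = ((-4265 - 7026)/(3777 - 1476))/8 = (-11291/2301)/8 = (-11291*1/2301)/8 = (1/8)*(-11291/2301) = -11291/18408 ≈ -0.61337)
v(V, I) = 114 + I
1/(v(168, -142)*(-13365)) + 29481/a = 1/((114 - 142)*(-13365)) + 29481/(-11291/18408) = -1/13365/(-28) + 29481*(-18408/11291) = -1/28*(-1/13365) - 542686248/11291 = 1/374220 - 542686248/11291 = -29012006816467/603616860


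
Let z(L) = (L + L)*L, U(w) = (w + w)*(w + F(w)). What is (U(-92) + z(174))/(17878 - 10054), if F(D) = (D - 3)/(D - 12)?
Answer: 1005055/101712 ≈ 9.8814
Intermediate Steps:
F(D) = (-3 + D)/(-12 + D)
U(w) = 2*w*(w + (-3 + w)/(-12 + w)) (U(w) = (w + w)*(w + (-3 + w)/(-12 + w)) = (2*w)*(w + (-3 + w)/(-12 + w)) = 2*w*(w + (-3 + w)/(-12 + w)))
z(L) = 2*L² (z(L) = (2*L)*L = 2*L²)
(U(-92) + z(174))/(17878 - 10054) = (2*(-92)*(-3 - 92 - 92*(-12 - 92))/(-12 - 92) + 2*174²)/(17878 - 10054) = (2*(-92)*(-3 - 92 - 92*(-104))/(-104) + 2*30276)/7824 = (2*(-92)*(-1/104)*(-3 - 92 + 9568) + 60552)*(1/7824) = (2*(-92)*(-1/104)*9473 + 60552)*(1/7824) = (217879/13 + 60552)*(1/7824) = (1005055/13)*(1/7824) = 1005055/101712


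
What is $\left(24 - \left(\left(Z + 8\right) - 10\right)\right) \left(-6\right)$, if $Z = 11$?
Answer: $-90$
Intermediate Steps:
$\left(24 - \left(\left(Z + 8\right) - 10\right)\right) \left(-6\right) = \left(24 - \left(\left(11 + 8\right) - 10\right)\right) \left(-6\right) = \left(24 - \left(19 - 10\right)\right) \left(-6\right) = \left(24 - 9\right) \left(-6\right) = 15 \left(-6\right) = -90$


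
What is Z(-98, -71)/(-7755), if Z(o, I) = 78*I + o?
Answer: 5636/7755 ≈ 0.72676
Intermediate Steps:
Z(o, I) = o + 78*I
Z(-98, -71)/(-7755) = (-98 + 78*(-71))/(-7755) = (-98 - 5538)*(-1/7755) = -5636*(-1/7755) = 5636/7755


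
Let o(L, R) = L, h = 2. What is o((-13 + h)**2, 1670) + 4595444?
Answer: 4595565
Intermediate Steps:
o((-13 + h)**2, 1670) + 4595444 = (-13 + 2)**2 + 4595444 = (-11)**2 + 4595444 = 121 + 4595444 = 4595565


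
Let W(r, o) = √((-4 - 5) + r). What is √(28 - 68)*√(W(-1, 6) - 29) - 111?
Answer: -111 + 2*I*√10*√(-29 + I*√10) ≈ -145.11 + 1.8542*I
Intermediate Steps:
W(r, o) = √(-9 + r)
√(28 - 68)*√(W(-1, 6) - 29) - 111 = √(28 - 68)*√(√(-9 - 1) - 29) - 111 = √(-40)*√(√(-10) - 29) - 111 = (2*I*√10)*√(I*√10 - 29) - 111 = (2*I*√10)*√(-29 + I*√10) - 111 = 2*I*√10*√(-29 + I*√10) - 111 = -111 + 2*I*√10*√(-29 + I*√10)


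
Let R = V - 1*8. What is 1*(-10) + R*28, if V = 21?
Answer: 354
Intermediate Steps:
R = 13 (R = 21 - 1*8 = 21 - 8 = 13)
1*(-10) + R*28 = 1*(-10) + 13*28 = -10 + 364 = 354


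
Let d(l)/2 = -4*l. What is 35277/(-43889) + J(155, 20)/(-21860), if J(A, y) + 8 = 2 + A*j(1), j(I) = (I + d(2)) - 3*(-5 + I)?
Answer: -750483501/959413540 ≈ -0.78223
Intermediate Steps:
d(l) = -8*l (d(l) = 2*(-4*l) = -8*l)
j(I) = -1 - 2*I (j(I) = (I - 8*2) - 3*(-5 + I) = (I - 16) + (15 - 3*I) = (-16 + I) + (15 - 3*I) = -1 - 2*I)
J(A, y) = -6 - 3*A (J(A, y) = -8 + (2 + A*(-1 - 2*1)) = -8 + (2 + A*(-1 - 2)) = -8 + (2 + A*(-3)) = -8 + (2 - 3*A) = -6 - 3*A)
35277/(-43889) + J(155, 20)/(-21860) = 35277/(-43889) + (-6 - 3*155)/(-21860) = 35277*(-1/43889) + (-6 - 465)*(-1/21860) = -35277/43889 - 471*(-1/21860) = -35277/43889 + 471/21860 = -750483501/959413540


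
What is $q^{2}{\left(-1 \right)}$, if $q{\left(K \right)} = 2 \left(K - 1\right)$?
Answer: $16$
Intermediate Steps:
$q{\left(K \right)} = -2 + 2 K$ ($q{\left(K \right)} = 2 \left(-1 + K\right) = -2 + 2 K$)
$q^{2}{\left(-1 \right)} = \left(-2 + 2 \left(-1\right)\right)^{2} = \left(-2 - 2\right)^{2} = \left(-4\right)^{2} = 16$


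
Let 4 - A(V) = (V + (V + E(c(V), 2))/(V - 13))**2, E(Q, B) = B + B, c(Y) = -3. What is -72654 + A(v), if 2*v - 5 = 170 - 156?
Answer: -14245641/196 ≈ -72682.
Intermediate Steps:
E(Q, B) = 2*B
v = 19/2 (v = 5/2 + (170 - 156)/2 = 5/2 + (1/2)*14 = 5/2 + 7 = 19/2 ≈ 9.5000)
A(V) = 4 - (V + (4 + V)/(-13 + V))**2 (A(V) = 4 - (V + (V + 2*2)/(V - 13))**2 = 4 - (V + (V + 4)/(-13 + V))**2 = 4 - (V + (4 + V)/(-13 + V))**2)
-72654 + A(v) = -72654 + (4 - (4 + (19/2)**2 - 12*19/2)**2/(-13 + 19/2)**2) = -72654 + (4 - (4 + 361/4 - 114)**2/(-7/2)**2) = -72654 + (4 - 1*4/49*(-79/4)**2) = -72654 + (4 - 1*4/49*6241/16) = -72654 + (4 - 6241/196) = -72654 - 5457/196 = -14245641/196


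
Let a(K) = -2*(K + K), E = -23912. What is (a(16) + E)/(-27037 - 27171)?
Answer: 2997/6776 ≈ 0.44230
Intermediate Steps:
a(K) = -4*K
(a(16) + E)/(-27037 - 27171) = (-4*16 - 23912)/(-27037 - 27171) = (-64 - 23912)/(-54208) = -23976*(-1/54208) = 2997/6776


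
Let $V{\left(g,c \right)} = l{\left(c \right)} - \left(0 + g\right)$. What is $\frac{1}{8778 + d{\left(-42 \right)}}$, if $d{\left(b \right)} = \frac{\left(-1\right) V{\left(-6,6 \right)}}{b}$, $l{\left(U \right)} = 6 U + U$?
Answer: $\frac{7}{61454} \approx 0.00011391$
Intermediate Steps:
$l{\left(U \right)} = 7 U$
$V{\left(g,c \right)} = - g + 7 c$ ($V{\left(g,c \right)} = 7 c - \left(0 + g\right) = 7 c - g = - g + 7 c$)
$d{\left(b \right)} = - \frac{48}{b}$ ($d{\left(b \right)} = \frac{\left(-1\right) \left(\left(-1\right) \left(-6\right) + 7 \cdot 6\right)}{b} = \frac{\left(-1\right) \left(6 + 42\right)}{b} = \frac{\left(-1\right) 48}{b} = - \frac{48}{b}$)
$\frac{1}{8778 + d{\left(-42 \right)}} = \frac{1}{8778 - \frac{48}{-42}} = \frac{1}{8778 - - \frac{8}{7}} = \frac{1}{8778 + \frac{8}{7}} = \frac{1}{\frac{61454}{7}} = \frac{7}{61454}$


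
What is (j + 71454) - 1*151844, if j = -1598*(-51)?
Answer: 1108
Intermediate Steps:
j = 81498
(j + 71454) - 1*151844 = (81498 + 71454) - 1*151844 = 152952 - 151844 = 1108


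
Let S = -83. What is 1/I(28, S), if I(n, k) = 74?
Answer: 1/74 ≈ 0.013514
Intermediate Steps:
1/I(28, S) = 1/74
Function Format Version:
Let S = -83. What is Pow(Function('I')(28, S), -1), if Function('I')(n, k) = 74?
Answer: Rational(1, 74) ≈ 0.013514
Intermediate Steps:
Pow(Function('I')(28, S), -1) = Pow(74, -1) = Rational(1, 74)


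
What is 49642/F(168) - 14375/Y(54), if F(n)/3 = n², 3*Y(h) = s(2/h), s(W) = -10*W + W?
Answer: 5477244821/42336 ≈ 1.2938e+5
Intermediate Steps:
s(W) = -9*W
Y(h) = -6/h (Y(h) = (-18/h)/3 = -6/h)
F(n) = 3*n²
49642/F(168) - 14375/Y(54) = 49642/((3*168²)) - 14375/((-6/54)) = 49642/((3*28224)) - 14375/((-6*1/54)) = 49642/84672 - 14375/(-⅑) = 49642*(1/84672) - 14375*(-9) = 24821/42336 + 129375 = 5477244821/42336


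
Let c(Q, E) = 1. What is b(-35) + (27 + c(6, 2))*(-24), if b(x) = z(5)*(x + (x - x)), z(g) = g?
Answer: -847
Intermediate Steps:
b(x) = 5*x (b(x) = 5*(x + (x - x)) = 5*(x + 0) = 5*x)
b(-35) + (27 + c(6, 2))*(-24) = 5*(-35) + (27 + 1)*(-24) = -175 + 28*(-24) = -175 - 672 = -847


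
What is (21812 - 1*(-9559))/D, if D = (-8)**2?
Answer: 31371/64 ≈ 490.17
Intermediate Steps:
D = 64
(21812 - 1*(-9559))/D = (21812 - 1*(-9559))/64 = (21812 + 9559)*(1/64) = 31371*(1/64) = 31371/64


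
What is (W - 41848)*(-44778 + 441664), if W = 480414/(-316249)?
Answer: -5252734045685476/316249 ≈ -1.6609e+10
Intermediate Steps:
W = -480414/316249 (W = 480414*(-1/316249) = -480414/316249 ≈ -1.5191)
(W - 41848)*(-44778 + 441664) = (-480414/316249 - 41848)*(-44778 + 441664) = -13234868566/316249*396886 = -5252734045685476/316249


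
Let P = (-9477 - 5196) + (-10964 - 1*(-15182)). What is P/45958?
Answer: -10455/45958 ≈ -0.22749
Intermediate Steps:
P = -10455 (P = -14673 + (-10964 + 15182) = -14673 + 4218 = -10455)
P/45958 = -10455/45958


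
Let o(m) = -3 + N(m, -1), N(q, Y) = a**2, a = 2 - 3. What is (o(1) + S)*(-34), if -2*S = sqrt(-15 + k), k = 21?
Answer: 68 + 17*sqrt(6) ≈ 109.64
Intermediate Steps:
a = -1
S = -sqrt(6)/2 (S = -sqrt(-15 + 21)/2 = -sqrt(6)/2 ≈ -1.2247)
N(q, Y) = 1 (N(q, Y) = (-1)**2 = 1)
o(m) = -2 (o(m) = -3 + 1 = -2)
(o(1) + S)*(-34) = (-2 - sqrt(6)/2)*(-34) = 68 + 17*sqrt(6)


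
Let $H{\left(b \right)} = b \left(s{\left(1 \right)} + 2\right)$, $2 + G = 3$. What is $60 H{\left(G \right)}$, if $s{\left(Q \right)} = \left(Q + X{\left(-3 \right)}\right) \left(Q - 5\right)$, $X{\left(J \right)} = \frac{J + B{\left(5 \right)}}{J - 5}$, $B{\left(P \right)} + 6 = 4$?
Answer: $-270$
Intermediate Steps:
$G = 1$ ($G = -2 + 3 = 1$)
$B{\left(P \right)} = -2$ ($B{\left(P \right)} = -6 + 4 = -2$)
$X{\left(J \right)} = \frac{-2 + J}{-5 + J}$ ($X{\left(J \right)} = \frac{J - 2}{J - 5} = \frac{-2 + J}{-5 + J}$)
$s{\left(Q \right)} = \left(-5 + Q\right) \left(\frac{5}{8} + Q\right)$ ($s{\left(Q \right)} = \left(Q + \frac{-2 - 3}{-5 - 3}\right) \left(Q - 5\right) = \left(Q + \frac{1}{-8} \left(-5\right)\right) \left(-5 + Q\right) = \left(Q - - \frac{5}{8}\right) \left(-5 + Q\right) = \left(Q + \frac{5}{8}\right) \left(-5 + Q\right) = \left(\frac{5}{8} + Q\right) \left(-5 + Q\right) = \left(-5 + Q\right) \left(\frac{5}{8} + Q\right)$)
$H{\left(b \right)} = - \frac{9 b}{2}$ ($H{\left(b \right)} = b \left(\left(- \frac{25}{8} + 1^{2} - \frac{35}{8}\right) + 2\right) = b \left(\left(- \frac{25}{8} + 1 - \frac{35}{8}\right) + 2\right) = b \left(- \frac{13}{2} + 2\right) = b \left(- \frac{9}{2}\right) = - \frac{9 b}{2}$)
$60 H{\left(G \right)} = 60 \left(\left(- \frac{9}{2}\right) 1\right) = 60 \left(- \frac{9}{2}\right) = -270$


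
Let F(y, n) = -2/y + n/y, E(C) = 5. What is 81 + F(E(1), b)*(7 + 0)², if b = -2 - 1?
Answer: 32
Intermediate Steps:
b = -3
81 + F(E(1), b)*(7 + 0)² = 81 + ((-2 - 3)/5)*(7 + 0)² = 81 + ((⅕)*(-5))*7² = 81 - 1*49 = 81 - 49 = 32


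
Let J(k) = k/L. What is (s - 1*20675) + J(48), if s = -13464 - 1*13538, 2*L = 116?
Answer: -1382609/29 ≈ -47676.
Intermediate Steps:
L = 58 (L = (½)*116 = 58)
J(k) = k/58
s = -27002 (s = -13464 - 13538 = -27002)
(s - 1*20675) + J(48) = (-27002 - 1*20675) + (1/58)*48 = (-27002 - 20675) + 24/29 = -47677 + 24/29 = -1382609/29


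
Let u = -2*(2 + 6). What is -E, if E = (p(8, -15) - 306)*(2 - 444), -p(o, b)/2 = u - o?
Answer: -114036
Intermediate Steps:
u = -16 (u = -2*8 = -16)
p(o, b) = 32 + 2*o (p(o, b) = -2*(-16 - o) = 32 + 2*o)
E = 114036 (E = ((32 + 2*8) - 306)*(2 - 444) = ((32 + 16) - 306)*(-442) = (48 - 306)*(-442) = -258*(-442) = 114036)
-E = -1*114036 = -114036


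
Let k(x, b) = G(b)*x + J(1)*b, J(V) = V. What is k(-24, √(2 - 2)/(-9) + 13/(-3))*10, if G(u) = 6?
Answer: -4450/3 ≈ -1483.3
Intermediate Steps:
k(x, b) = b + 6*x (k(x, b) = 6*x + 1*b = 6*x + b = b + 6*x)
k(-24, √(2 - 2)/(-9) + 13/(-3))*10 = ((√(2 - 2)/(-9) + 13/(-3)) + 6*(-24))*10 = ((√0*(-⅑) + 13*(-⅓)) - 144)*10 = ((0*(-⅑) - 13/3) - 144)*10 = ((0 - 13/3) - 144)*10 = (-13/3 - 144)*10 = -445/3*10 = -4450/3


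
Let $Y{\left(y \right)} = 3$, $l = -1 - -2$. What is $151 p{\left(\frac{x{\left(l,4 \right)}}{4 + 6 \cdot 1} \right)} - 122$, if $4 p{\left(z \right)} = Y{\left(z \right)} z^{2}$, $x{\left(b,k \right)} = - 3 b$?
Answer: $- \frac{44723}{400} \approx -111.81$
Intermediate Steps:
$l = 1$ ($l = -1 + 2 = 1$)
$p{\left(z \right)} = \frac{3 z^{2}}{4}$
$151 p{\left(\frac{x{\left(l,4 \right)}}{4 + 6 \cdot 1} \right)} - 122 = 151 \frac{3 \left(\frac{\left(-3\right) 1}{4 + 6 \cdot 1}\right)^{2}}{4} - 122 = 151 \frac{3 \left(- \frac{3}{4 + 6}\right)^{2}}{4} - 122 = 151 \frac{3 \left(- \frac{3}{10}\right)^{2}}{4} - 122 = 151 \cdot \frac{3}{4} \cdot \frac{9}{100} - 122 = 151 \cdot \frac{27}{400} - 122 = \frac{4077}{400} - 122 = - \frac{44723}{400}$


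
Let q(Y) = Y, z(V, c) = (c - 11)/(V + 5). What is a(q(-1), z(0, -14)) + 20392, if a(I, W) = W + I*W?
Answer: 20392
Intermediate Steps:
z(V, c) = (-11 + c)/(5 + V)
a(q(-1), z(0, -14)) + 20392 = ((-11 - 14)/(5 + 0))*(1 - 1) + 20392 = (-25/5)*0 + 20392 = ((1/5)*(-25))*0 + 20392 = -5*0 + 20392 = 0 + 20392 = 20392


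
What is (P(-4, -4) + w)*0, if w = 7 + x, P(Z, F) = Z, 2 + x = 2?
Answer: 0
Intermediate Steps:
x = 0 (x = -2 + 2 = 0)
w = 7 (w = 7 + 0 = 7)
(P(-4, -4) + w)*0 = (-4 + 7)*0 = 3*0 = 0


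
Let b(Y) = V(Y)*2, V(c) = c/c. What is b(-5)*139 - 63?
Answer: 215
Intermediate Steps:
V(c) = 1
b(Y) = 2 (b(Y) = 1*2 = 2)
b(-5)*139 - 63 = 2*139 - 63 = 278 - 63 = 215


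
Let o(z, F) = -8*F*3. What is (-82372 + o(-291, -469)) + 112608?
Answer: 41492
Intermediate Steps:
o(z, F) = -24*F
(-82372 + o(-291, -469)) + 112608 = (-82372 - 24*(-469)) + 112608 = (-82372 + 11256) + 112608 = -71116 + 112608 = 41492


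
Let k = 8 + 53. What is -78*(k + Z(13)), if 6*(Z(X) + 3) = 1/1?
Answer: -4537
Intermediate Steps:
Z(X) = -17/6 (Z(X) = -3 + (⅙)/1 = -3 + (⅙)*1 = -3 + ⅙ = -17/6)
k = 61
-78*(k + Z(13)) = -78*(61 - 17/6) = -78*349/6 = -4537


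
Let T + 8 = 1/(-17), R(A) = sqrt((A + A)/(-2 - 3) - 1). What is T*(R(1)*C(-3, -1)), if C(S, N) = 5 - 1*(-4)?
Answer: -1233*I*sqrt(35)/85 ≈ -85.818*I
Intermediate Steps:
C(S, N) = 9 (C(S, N) = 5 + 4 = 9)
R(A) = sqrt(-1 - 2*A/5) (R(A) = sqrt((2*A)/(-5) - 1) = sqrt((2*A)*(-1/5) - 1) = sqrt(-2*A/5 - 1) = sqrt(-1 - 2*A/5))
T = -137/17 (T = -8 + 1/(-17) = -8 + 1*(-1/17) = -8 - 1/17 = -137/17 ≈ -8.0588)
T*(R(1)*C(-3, -1)) = -137*sqrt(-25 - 10*1)/5*9/17 = -137*sqrt(-25 - 10)/5*9/17 = -137*sqrt(-35)/5*9/17 = -137*(I*sqrt(35))/5*9/17 = -137*I*sqrt(35)/5*9/17 = -1233*I*sqrt(35)/85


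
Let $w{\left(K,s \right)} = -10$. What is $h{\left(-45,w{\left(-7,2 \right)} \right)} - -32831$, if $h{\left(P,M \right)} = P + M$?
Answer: $32776$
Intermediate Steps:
$h{\left(P,M \right)} = M + P$
$h{\left(-45,w{\left(-7,2 \right)} \right)} - -32831 = \left(-10 - 45\right) - -32831 = -55 + 32831 = 32776$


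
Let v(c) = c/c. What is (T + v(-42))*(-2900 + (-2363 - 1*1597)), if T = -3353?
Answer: 22994720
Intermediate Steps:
v(c) = 1
(T + v(-42))*(-2900 + (-2363 - 1*1597)) = (-3353 + 1)*(-2900 + (-2363 - 1*1597)) = -3352*(-2900 + (-2363 - 1597)) = -3352*(-2900 - 3960) = -3352*(-6860) = 22994720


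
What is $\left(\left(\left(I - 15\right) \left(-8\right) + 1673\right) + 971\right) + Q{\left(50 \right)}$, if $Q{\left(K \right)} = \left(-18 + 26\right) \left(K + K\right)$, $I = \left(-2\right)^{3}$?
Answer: $3628$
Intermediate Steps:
$I = -8$
$Q{\left(K \right)} = 16 K$ ($Q{\left(K \right)} = 8 \cdot 2 K = 16 K$)
$\left(\left(\left(I - 15\right) \left(-8\right) + 1673\right) + 971\right) + Q{\left(50 \right)} = \left(\left(\left(-8 - 15\right) \left(-8\right) + 1673\right) + 971\right) + 16 \cdot 50 = \left(\left(\left(-23\right) \left(-8\right) + 1673\right) + 971\right) + 800 = \left(\left(184 + 1673\right) + 971\right) + 800 = \left(1857 + 971\right) + 800 = 2828 + 800 = 3628$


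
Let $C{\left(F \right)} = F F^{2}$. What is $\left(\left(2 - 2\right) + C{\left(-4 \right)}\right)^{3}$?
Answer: $-262144$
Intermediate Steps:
$C{\left(F \right)} = F^{3}$
$\left(\left(2 - 2\right) + C{\left(-4 \right)}\right)^{3} = \left(\left(2 - 2\right) + \left(-4\right)^{3}\right)^{3} = \left(0 - 64\right)^{3} = \left(-64\right)^{3} = -262144$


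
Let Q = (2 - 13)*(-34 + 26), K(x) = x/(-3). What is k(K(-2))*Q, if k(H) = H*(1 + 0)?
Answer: 176/3 ≈ 58.667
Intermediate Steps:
K(x) = -x/3 (K(x) = x*(-⅓) = -x/3)
k(H) = H (k(H) = H*1 = H)
Q = 88 (Q = -11*(-8) = 88)
k(K(-2))*Q = -⅓*(-2)*88 = (⅔)*88 = 176/3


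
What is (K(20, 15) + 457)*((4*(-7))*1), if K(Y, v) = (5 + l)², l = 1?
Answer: -13804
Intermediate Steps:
K(Y, v) = 36 (K(Y, v) = (5 + 1)² = 6² = 36)
(K(20, 15) + 457)*((4*(-7))*1) = (36 + 457)*((4*(-7))*1) = 493*(-28*1) = 493*(-28) = -13804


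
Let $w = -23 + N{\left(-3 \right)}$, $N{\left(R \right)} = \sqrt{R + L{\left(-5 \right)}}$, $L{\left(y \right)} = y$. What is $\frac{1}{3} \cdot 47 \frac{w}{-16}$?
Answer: $\frac{1081}{48} - \frac{47 i \sqrt{2}}{24} \approx 22.521 - 2.7695 i$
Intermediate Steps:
$N{\left(R \right)} = \sqrt{-5 + R}$ ($N{\left(R \right)} = \sqrt{R - 5} = \sqrt{-5 + R}$)
$w = -23 + 2 i \sqrt{2}$ ($w = -23 + \sqrt{-5 - 3} = -23 + \sqrt{-8} = -23 + 2 i \sqrt{2} \approx -23.0 + 2.8284 i$)
$\frac{1}{3} \cdot 47 \frac{w}{-16} = \frac{1}{3} \cdot 47 \frac{-23 + 2 i \sqrt{2}}{-16} = \frac{1}{3} \cdot 47 \left(-23 + 2 i \sqrt{2}\right) \left(- \frac{1}{16}\right) = \frac{47 \left(\frac{23}{16} - \frac{i \sqrt{2}}{8}\right)}{3} = \frac{1081}{48} - \frac{47 i \sqrt{2}}{24}$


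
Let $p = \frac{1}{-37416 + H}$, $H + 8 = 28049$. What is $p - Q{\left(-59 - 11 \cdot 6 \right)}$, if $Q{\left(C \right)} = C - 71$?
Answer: $\frac{1837499}{9375} \approx 196.0$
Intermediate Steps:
$H = 28041$ ($H = -8 + 28049 = 28041$)
$Q{\left(C \right)} = -71 + C$ ($Q{\left(C \right)} = C - 71 = -71 + C$)
$p = - \frac{1}{9375}$ ($p = \frac{1}{-37416 + 28041} = \frac{1}{-9375} = - \frac{1}{9375} \approx -0.00010667$)
$p - Q{\left(-59 - 11 \cdot 6 \right)} = - \frac{1}{9375} - \left(-71 - \left(59 + 11 \cdot 6\right)\right) = - \frac{1}{9375} - \left(-71 - 125\right) = - \frac{1}{9375} - -196 = - \frac{1}{9375} + 196 = \frac{1837499}{9375}$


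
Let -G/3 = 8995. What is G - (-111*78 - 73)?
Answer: -18254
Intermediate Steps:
G = -26985 (G = -3*8995 = -26985)
G - (-111*78 - 73) = -26985 - (-111*78 - 73) = -26985 - (-8658 - 73) = -26985 - 1*(-8731) = -26985 + 8731 = -18254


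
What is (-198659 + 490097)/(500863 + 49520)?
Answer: 97146/183461 ≈ 0.52952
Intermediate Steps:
(-198659 + 490097)/(500863 + 49520) = 291438/550383 = 291438*(1/550383) = 97146/183461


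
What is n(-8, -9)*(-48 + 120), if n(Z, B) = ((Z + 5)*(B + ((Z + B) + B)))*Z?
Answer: -60480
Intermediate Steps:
n(Z, B) = Z*(5 + Z)*(Z + 3*B) (n(Z, B) = ((5 + Z)*(B + ((B + Z) + B)))*Z = ((5 + Z)*(B + (Z + 2*B)))*Z = ((5 + Z)*(Z + 3*B))*Z = Z*(5 + Z)*(Z + 3*B))
n(-8, -9)*(-48 + 120) = (-8*((-8)² + 5*(-8) + 15*(-9) + 3*(-9)*(-8)))*(-48 + 120) = -8*(64 - 40 - 135 + 216)*72 = -8*105*72 = -840*72 = -60480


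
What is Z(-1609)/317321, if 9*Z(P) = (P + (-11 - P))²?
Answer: 121/2855889 ≈ 4.2369e-5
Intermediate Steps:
Z(P) = 121/9 (Z(P) = (P + (-11 - P))²/9 = (⅑)*(-11)² = (⅑)*121 = 121/9)
Z(-1609)/317321 = (121/9)/317321 = (121/9)*(1/317321) = 121/2855889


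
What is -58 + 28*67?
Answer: 1818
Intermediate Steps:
-58 + 28*67 = -58 + 1876 = 1818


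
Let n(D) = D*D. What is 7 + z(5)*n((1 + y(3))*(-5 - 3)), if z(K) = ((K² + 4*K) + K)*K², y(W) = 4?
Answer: 2000007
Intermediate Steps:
z(K) = K²*(K² + 5*K) (z(K) = (K² + 5*K)*K² = K²*(K² + 5*K))
n(D) = D²
7 + z(5)*n((1 + y(3))*(-5 - 3)) = 7 + (5³*(5 + 5))*((1 + 4)*(-5 - 3))² = 7 + (125*10)*(5*(-8))² = 7 + 1250*(-40)² = 7 + 1250*1600 = 7 + 2000000 = 2000007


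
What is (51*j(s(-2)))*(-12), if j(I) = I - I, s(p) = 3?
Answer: 0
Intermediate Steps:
j(I) = 0
(51*j(s(-2)))*(-12) = (51*0)*(-12) = 0*(-12) = 0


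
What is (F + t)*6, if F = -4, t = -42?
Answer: -276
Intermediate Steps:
(F + t)*6 = (-4 - 42)*6 = -46*6 = -276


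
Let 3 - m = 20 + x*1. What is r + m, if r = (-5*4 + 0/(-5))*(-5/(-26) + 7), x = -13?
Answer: -1922/13 ≈ -147.85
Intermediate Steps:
m = -4 (m = 3 - (20 - 13*1) = 3 - (20 - 13) = 3 - 1*7 = 3 - 7 = -4)
r = -1870/13 (r = (-20 + 0*(-⅕))*(-5*(-1/26) + 7) = (-20 + 0)*(5/26 + 7) = -20*187/26 = -1870/13 ≈ -143.85)
r + m = -1870/13 - 4 = -1922/13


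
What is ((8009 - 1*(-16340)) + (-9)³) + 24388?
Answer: 48008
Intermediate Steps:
((8009 - 1*(-16340)) + (-9)³) + 24388 = ((8009 + 16340) - 729) + 24388 = (24349 - 729) + 24388 = 23620 + 24388 = 48008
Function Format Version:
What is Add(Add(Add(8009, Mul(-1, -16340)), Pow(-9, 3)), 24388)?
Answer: 48008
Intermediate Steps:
Add(Add(Add(8009, Mul(-1, -16340)), Pow(-9, 3)), 24388) = Add(Add(Add(8009, 16340), -729), 24388) = Add(Add(24349, -729), 24388) = Add(23620, 24388) = 48008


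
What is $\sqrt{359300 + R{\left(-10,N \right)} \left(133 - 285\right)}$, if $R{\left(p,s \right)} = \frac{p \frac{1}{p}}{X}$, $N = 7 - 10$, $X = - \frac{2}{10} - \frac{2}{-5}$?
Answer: $2 \sqrt{89635} \approx 598.78$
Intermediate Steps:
$X = \frac{1}{5}$ ($X = \left(-2\right) \frac{1}{10} - - \frac{2}{5} = - \frac{1}{5} + \frac{2}{5} = \frac{1}{5} \approx 0.2$)
$N = -3$ ($N = 7 - 10 = -3$)
$R{\left(p,s \right)} = 5$ ($R{\left(p,s \right)} = \frac{p}{p} \frac{1}{\frac{1}{5}} = 1 \cdot 5 = 5$)
$\sqrt{359300 + R{\left(-10,N \right)} \left(133 - 285\right)} = \sqrt{359300 + 5 \left(133 - 285\right)} = \sqrt{359300 + 5 \left(-152\right)} = \sqrt{359300 - 760} = \sqrt{358540} = 2 \sqrt{89635}$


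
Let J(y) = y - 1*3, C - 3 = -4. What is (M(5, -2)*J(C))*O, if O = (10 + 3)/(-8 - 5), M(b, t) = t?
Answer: -8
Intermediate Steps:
C = -1 (C = 3 - 4 = -1)
O = -1 (O = 13/(-13) = 13*(-1/13) = -1)
J(y) = -3 + y (J(y) = y - 3 = -3 + y)
(M(5, -2)*J(C))*O = -2*(-3 - 1)*(-1) = -2*(-4)*(-1) = 8*(-1) = -8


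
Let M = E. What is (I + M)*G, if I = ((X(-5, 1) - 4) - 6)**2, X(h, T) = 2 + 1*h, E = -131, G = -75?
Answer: -2850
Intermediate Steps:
X(h, T) = 2 + h
M = -131
I = 169 (I = (((2 - 5) - 4) - 6)**2 = ((-3 - 4) - 6)**2 = (-7 - 6)**2 = (-13)**2 = 169)
(I + M)*G = (169 - 131)*(-75) = 38*(-75) = -2850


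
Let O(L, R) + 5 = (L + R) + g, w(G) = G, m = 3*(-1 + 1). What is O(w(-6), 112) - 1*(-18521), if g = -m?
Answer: 18622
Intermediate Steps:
m = 0 (m = 3*0 = 0)
g = 0 (g = -1*0 = 0)
O(L, R) = -5 + L + R (O(L, R) = -5 + ((L + R) + 0) = -5 + (L + R) = -5 + L + R)
O(w(-6), 112) - 1*(-18521) = (-5 - 6 + 112) - 1*(-18521) = 101 + 18521 = 18622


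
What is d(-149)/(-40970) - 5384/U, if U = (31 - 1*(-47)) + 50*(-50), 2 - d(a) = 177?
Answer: 22100633/9922934 ≈ 2.2272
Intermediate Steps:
d(a) = -175 (d(a) = 2 - 1*177 = 2 - 177 = -175)
U = -2422 (U = (31 + 47) - 2500 = 78 - 2500 = -2422)
d(-149)/(-40970) - 5384/U = -175/(-40970) - 5384/(-2422) = -175*(-1/40970) - 5384*(-1/2422) = 35/8194 + 2692/1211 = 22100633/9922934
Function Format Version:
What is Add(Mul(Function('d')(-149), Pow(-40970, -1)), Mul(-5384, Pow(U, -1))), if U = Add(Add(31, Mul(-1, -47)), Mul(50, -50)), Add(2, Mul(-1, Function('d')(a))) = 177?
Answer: Rational(22100633, 9922934) ≈ 2.2272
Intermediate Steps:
Function('d')(a) = -175 (Function('d')(a) = Add(2, Mul(-1, 177)) = Add(2, -177) = -175)
U = -2422 (U = Add(Add(31, 47), -2500) = Add(78, -2500) = -2422)
Add(Mul(Function('d')(-149), Pow(-40970, -1)), Mul(-5384, Pow(U, -1))) = Add(Mul(-175, Pow(-40970, -1)), Mul(-5384, Pow(-2422, -1))) = Add(Mul(-175, Rational(-1, 40970)), Mul(-5384, Rational(-1, 2422))) = Add(Rational(35, 8194), Rational(2692, 1211)) = Rational(22100633, 9922934)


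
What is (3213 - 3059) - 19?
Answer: 135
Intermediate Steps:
(3213 - 3059) - 19 = 154 - 19 = 135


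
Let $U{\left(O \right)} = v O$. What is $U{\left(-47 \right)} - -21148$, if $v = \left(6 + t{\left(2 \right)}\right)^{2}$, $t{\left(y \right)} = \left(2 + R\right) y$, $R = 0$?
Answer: $16448$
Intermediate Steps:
$t{\left(y \right)} = 2 y$ ($t{\left(y \right)} = \left(2 + 0\right) y = 2 y$)
$v = 100$ ($v = \left(6 + 2 \cdot 2\right)^{2} = \left(6 + 4\right)^{2} = 10^{2} = 100$)
$U{\left(O \right)} = 100 O$
$U{\left(-47 \right)} - -21148 = 100 \left(-47\right) - -21148 = -4700 + 21148 = 16448$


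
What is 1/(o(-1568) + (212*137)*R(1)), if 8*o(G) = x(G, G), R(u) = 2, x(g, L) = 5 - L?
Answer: 8/466277 ≈ 1.7157e-5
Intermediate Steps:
o(G) = 5/8 - G/8 (o(G) = (5 - G)/8 = 5/8 - G/8)
1/(o(-1568) + (212*137)*R(1)) = 1/((5/8 - ⅛*(-1568)) + (212*137)*2) = 1/((5/8 + 196) + 29044*2) = 1/(1573/8 + 58088) = 1/(466277/8) = 8/466277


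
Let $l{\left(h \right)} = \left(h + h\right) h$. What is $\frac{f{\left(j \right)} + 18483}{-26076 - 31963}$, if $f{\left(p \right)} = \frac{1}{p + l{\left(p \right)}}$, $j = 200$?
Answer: $- \frac{1482336601}{4654727800} \approx -0.31846$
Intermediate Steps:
$l{\left(h \right)} = 2 h^{2}$ ($l{\left(h \right)} = 2 h h = 2 h^{2}$)
$f{\left(p \right)} = \frac{1}{p + 2 p^{2}}$
$\frac{f{\left(j \right)} + 18483}{-26076 - 31963} = \frac{\frac{1}{200 \left(1 + 2 \cdot 200\right)} + 18483}{-26076 - 31963} = \frac{\frac{1}{200 \left(1 + 400\right)} + 18483}{-58039} = \left(\frac{1}{200 \cdot 401} + 18483\right) \left(- \frac{1}{58039}\right) = \left(\frac{1}{200} \cdot \frac{1}{401} + 18483\right) \left(- \frac{1}{58039}\right) = \left(\frac{1}{80200} + 18483\right) \left(- \frac{1}{58039}\right) = \frac{1482336601}{80200} \left(- \frac{1}{58039}\right) = - \frac{1482336601}{4654727800}$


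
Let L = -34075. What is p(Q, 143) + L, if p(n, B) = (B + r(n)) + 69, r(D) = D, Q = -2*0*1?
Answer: -33863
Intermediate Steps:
Q = 0 (Q = 0*1 = 0)
p(n, B) = 69 + B + n (p(n, B) = (B + n) + 69 = 69 + B + n)
p(Q, 143) + L = (69 + 143 + 0) - 34075 = 212 - 34075 = -33863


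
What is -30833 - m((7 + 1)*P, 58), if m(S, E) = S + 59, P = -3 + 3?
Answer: -30892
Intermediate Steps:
P = 0
m(S, E) = 59 + S
-30833 - m((7 + 1)*P, 58) = -30833 - (59 + (7 + 1)*0) = -30833 - (59 + 8*0) = -30833 - (59 + 0) = -30833 - 1*59 = -30833 - 59 = -30892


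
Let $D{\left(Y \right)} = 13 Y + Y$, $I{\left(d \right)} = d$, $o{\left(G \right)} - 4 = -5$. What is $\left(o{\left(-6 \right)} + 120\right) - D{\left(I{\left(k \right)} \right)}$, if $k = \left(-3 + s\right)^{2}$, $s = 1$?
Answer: $63$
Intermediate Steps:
$o{\left(G \right)} = -1$ ($o{\left(G \right)} = 4 - 5 = -1$)
$k = 4$ ($k = \left(-3 + 1\right)^{2} = \left(-2\right)^{2} = 4$)
$D{\left(Y \right)} = 14 Y$
$\left(o{\left(-6 \right)} + 120\right) - D{\left(I{\left(k \right)} \right)} = \left(-1 + 120\right) - 14 \cdot 4 = 119 - 56 = 63$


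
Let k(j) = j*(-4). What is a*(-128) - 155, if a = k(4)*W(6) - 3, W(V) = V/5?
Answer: 13433/5 ≈ 2686.6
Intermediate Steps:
k(j) = -4*j
W(V) = V/5 (W(V) = V*(1/5) = V/5)
a = -111/5 (a = (-4*4)*((1/5)*6) - 3 = -16*6/5 - 3 = -96/5 - 3 = -111/5 ≈ -22.200)
a*(-128) - 155 = -111/5*(-128) - 155 = 14208/5 - 155 = 13433/5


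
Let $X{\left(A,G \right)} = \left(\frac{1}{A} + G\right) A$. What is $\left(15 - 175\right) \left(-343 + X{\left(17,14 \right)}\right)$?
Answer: $16640$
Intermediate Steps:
$X{\left(A,G \right)} = A \left(G + \frac{1}{A}\right)$ ($X{\left(A,G \right)} = \left(G + \frac{1}{A}\right) A = A \left(G + \frac{1}{A}\right)$)
$\left(15 - 175\right) \left(-343 + X{\left(17,14 \right)}\right) = \left(15 - 175\right) \left(-343 + \left(1 + 17 \cdot 14\right)\right) = - 160 \left(-343 + \left(1 + 238\right)\right) = - 160 \left(-343 + 239\right) = \left(-160\right) \left(-104\right) = 16640$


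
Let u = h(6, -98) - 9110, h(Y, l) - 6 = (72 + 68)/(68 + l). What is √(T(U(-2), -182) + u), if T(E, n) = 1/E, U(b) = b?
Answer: I*√327930/6 ≈ 95.442*I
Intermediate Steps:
h(Y, l) = 6 + 140/(68 + l) (h(Y, l) = 6 + (72 + 68)/(68 + l) = 6 + 140/(68 + l))
u = -27326/3 (u = 2*(274 + 3*(-98))/(68 - 98) - 9110 = 2*(274 - 294)/(-30) - 9110 = 2*(-1/30)*(-20) - 9110 = 4/3 - 9110 = -27326/3 ≈ -9108.7)
√(T(U(-2), -182) + u) = √(1/(-2) - 27326/3) = √(-½ - 27326/3) = √(-54655/6) = I*√327930/6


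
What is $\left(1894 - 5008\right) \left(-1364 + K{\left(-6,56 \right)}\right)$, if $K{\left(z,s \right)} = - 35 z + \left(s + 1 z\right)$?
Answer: $3437856$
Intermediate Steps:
$K{\left(z,s \right)} = s - 34 z$ ($K{\left(z,s \right)} = - 35 z + \left(s + z\right) = s - 34 z$)
$\left(1894 - 5008\right) \left(-1364 + K{\left(-6,56 \right)}\right) = \left(1894 - 5008\right) \left(-1364 + \left(56 - -204\right)\right) = - 3114 \left(-1364 + \left(56 + 204\right)\right) = - 3114 \left(-1364 + 260\right) = \left(-3114\right) \left(-1104\right) = 3437856$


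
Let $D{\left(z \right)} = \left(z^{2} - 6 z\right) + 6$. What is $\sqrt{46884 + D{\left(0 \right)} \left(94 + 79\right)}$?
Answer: $7 \sqrt{978} \approx 218.91$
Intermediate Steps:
$D{\left(z \right)} = 6 + z^{2} - 6 z$
$\sqrt{46884 + D{\left(0 \right)} \left(94 + 79\right)} = \sqrt{46884 + \left(6 + 0^{2} - 0\right) \left(94 + 79\right)} = \sqrt{46884 + \left(6 + 0 + 0\right) 173} = \sqrt{46884 + 6 \cdot 173} = \sqrt{46884 + 1038} = \sqrt{47922} = 7 \sqrt{978}$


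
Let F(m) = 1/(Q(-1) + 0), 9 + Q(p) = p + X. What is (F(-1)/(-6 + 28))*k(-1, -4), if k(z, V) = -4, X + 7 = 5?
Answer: 1/66 ≈ 0.015152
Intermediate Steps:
X = -2 (X = -7 + 5 = -2)
Q(p) = -11 + p (Q(p) = -9 + (p - 2) = -9 + (-2 + p) = -11 + p)
F(m) = -1/12 (F(m) = 1/((-11 - 1) + 0) = 1/(-12 + 0) = 1/(-12) = -1/12)
(F(-1)/(-6 + 28))*k(-1, -4) = -1/(12*(-6 + 28))*(-4) = -1/12/22*(-4) = -1/12*1/22*(-4) = -1/264*(-4) = 1/66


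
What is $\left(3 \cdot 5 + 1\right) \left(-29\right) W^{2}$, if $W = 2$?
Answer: $-1856$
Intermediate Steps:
$\left(3 \cdot 5 + 1\right) \left(-29\right) W^{2} = \left(3 \cdot 5 + 1\right) \left(-29\right) 2^{2} = \left(15 + 1\right) \left(-29\right) 4 = 16 \left(-29\right) 4 = \left(-464\right) 4 = -1856$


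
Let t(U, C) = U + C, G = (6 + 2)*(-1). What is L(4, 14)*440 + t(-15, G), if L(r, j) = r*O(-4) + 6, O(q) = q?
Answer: -4423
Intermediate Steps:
G = -8 (G = 8*(-1) = -8)
t(U, C) = C + U
L(r, j) = 6 - 4*r (L(r, j) = r*(-4) + 6 = -4*r + 6 = 6 - 4*r)
L(4, 14)*440 + t(-15, G) = (6 - 4*4)*440 + (-8 - 15) = (6 - 16)*440 - 23 = -10*440 - 23 = -4400 - 23 = -4423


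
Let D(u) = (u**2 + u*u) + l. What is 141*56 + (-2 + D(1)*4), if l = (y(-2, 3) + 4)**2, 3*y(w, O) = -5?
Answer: 71314/9 ≈ 7923.8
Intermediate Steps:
y(w, O) = -5/3 (y(w, O) = (1/3)*(-5) = -5/3)
l = 49/9 (l = (-5/3 + 4)**2 = (7/3)**2 = 49/9 ≈ 5.4444)
D(u) = 49/9 + 2*u**2 (D(u) = (u**2 + u*u) + 49/9 = (u**2 + u**2) + 49/9 = 2*u**2 + 49/9 = 49/9 + 2*u**2)
141*56 + (-2 + D(1)*4) = 141*56 + (-2 + (49/9 + 2*1**2)*4) = 7896 + (-2 + (49/9 + 2*1)*4) = 7896 + (-2 + (49/9 + 2)*4) = 7896 + (-2 + (67/9)*4) = 7896 + (-2 + 268/9) = 7896 + 250/9 = 71314/9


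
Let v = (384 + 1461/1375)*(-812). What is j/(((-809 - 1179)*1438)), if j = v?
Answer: 15354369/140384750 ≈ 0.10937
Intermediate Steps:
v = -429922332/1375 (v = (384 + 1461*(1/1375))*(-812) = (384 + 1461/1375)*(-812) = (529461/1375)*(-812) = -429922332/1375 ≈ -3.1267e+5)
j = -429922332/1375 ≈ -3.1267e+5
j/(((-809 - 1179)*1438)) = -429922332*1/(1438*(-809 - 1179))/1375 = -429922332/(1375*((-1988*1438))) = -429922332/1375/(-2858744) = -429922332/1375*(-1/2858744) = 15354369/140384750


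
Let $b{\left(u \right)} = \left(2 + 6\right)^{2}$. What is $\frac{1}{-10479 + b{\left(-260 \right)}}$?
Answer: $- \frac{1}{10415} \approx -9.6015 \cdot 10^{-5}$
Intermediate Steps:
$b{\left(u \right)} = 64$ ($b{\left(u \right)} = 8^{2} = 64$)
$\frac{1}{-10479 + b{\left(-260 \right)}} = \frac{1}{-10479 + 64} = \frac{1}{-10415} = - \frac{1}{10415}$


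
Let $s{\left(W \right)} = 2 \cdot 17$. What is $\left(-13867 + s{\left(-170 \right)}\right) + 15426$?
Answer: $1593$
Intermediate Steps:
$s{\left(W \right)} = 34$
$\left(-13867 + s{\left(-170 \right)}\right) + 15426 = \left(-13867 + 34\right) + 15426 = -13833 + 15426 = 1593$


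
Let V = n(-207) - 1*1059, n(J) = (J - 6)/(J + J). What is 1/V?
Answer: -138/146071 ≈ -0.00094475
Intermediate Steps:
n(J) = (-6 + J)/(2*J) (n(J) = (-6 + J)/((2*J)) = (-6 + J)*(1/(2*J)) = (-6 + J)/(2*J))
V = -146071/138 (V = (1/2)*(-6 - 207)/(-207) - 1*1059 = (1/2)*(-1/207)*(-213) - 1059 = 71/138 - 1059 = -146071/138 ≈ -1058.5)
1/V = 1/(-146071/138) = -138/146071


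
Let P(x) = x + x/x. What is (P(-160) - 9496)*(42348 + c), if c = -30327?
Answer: -116062755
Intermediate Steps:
P(x) = 1 + x (P(x) = x + 1 = 1 + x)
(P(-160) - 9496)*(42348 + c) = ((1 - 160) - 9496)*(42348 - 30327) = (-159 - 9496)*12021 = -9655*12021 = -116062755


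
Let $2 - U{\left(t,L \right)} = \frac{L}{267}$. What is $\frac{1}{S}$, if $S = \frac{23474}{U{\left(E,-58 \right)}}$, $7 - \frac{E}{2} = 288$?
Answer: $\frac{296}{3133779} \approx 9.4455 \cdot 10^{-5}$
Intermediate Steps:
$E = -562$ ($E = 14 - 576 = -562$)
$U{\left(t,L \right)} = 2 - \frac{L}{267}$
$S = \frac{3133779}{296}$ ($S = \frac{23474}{2 - - \frac{58}{267}} = \frac{23474}{2 + \frac{58}{267}} = \frac{23474}{\frac{592}{267}} = 23474 \cdot \frac{267}{592} = \frac{3133779}{296} \approx 10587.0$)
$\frac{1}{S} = \frac{1}{\frac{3133779}{296}} = \frac{296}{3133779}$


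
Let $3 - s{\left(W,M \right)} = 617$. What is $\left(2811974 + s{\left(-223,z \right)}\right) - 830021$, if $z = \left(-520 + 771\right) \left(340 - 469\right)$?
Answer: $1981339$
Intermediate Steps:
$z = -32379$ ($z = 251 \left(-129\right) = -32379$)
$s{\left(W,M \right)} = -614$ ($s{\left(W,M \right)} = 3 - 617 = -614$)
$\left(2811974 + s{\left(-223,z \right)}\right) - 830021 = \left(2811974 - 614\right) - 830021 = 2811360 - 830021 = 1981339$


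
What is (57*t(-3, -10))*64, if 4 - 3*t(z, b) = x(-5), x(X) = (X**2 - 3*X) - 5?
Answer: -37696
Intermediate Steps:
x(X) = -5 + X**2 - 3*X
t(z, b) = -31/3 (t(z, b) = 4/3 - (-5 + (-5)**2 - 3*(-5))/3 = 4/3 - (-5 + 25 + 15)/3 = 4/3 - 1/3*35 = 4/3 - 35/3 = -31/3)
(57*t(-3, -10))*64 = (57*(-31/3))*64 = -589*64 = -37696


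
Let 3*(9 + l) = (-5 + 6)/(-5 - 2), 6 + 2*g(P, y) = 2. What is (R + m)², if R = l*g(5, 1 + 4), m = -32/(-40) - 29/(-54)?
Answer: 1348872529/3572100 ≈ 377.61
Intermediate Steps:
g(P, y) = -2 (g(P, y) = -3 + (½)*2 = -3 + 1 = -2)
l = -190/21 (l = -9 + ((-5 + 6)/(-5 - 2))/3 = -9 + (1/(-7))/3 = -9 + (1*(-⅐))/3 = -9 + (⅓)*(-⅐) = -9 - 1/21 = -190/21 ≈ -9.0476)
m = 361/270 (m = -32*(-1/40) - 29*(-1/54) = ⅘ + 29/54 = 361/270 ≈ 1.3370)
R = 380/21 (R = -190/21*(-2) = 380/21 ≈ 18.095)
(R + m)² = (380/21 + 361/270)² = (36727/1890)² = 1348872529/3572100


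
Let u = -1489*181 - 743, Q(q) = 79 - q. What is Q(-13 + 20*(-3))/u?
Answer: -38/67563 ≈ -0.00056244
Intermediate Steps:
u = -270252 (u = -269509 - 743 = -270252)
Q(-13 + 20*(-3))/u = (79 - (-13 + 20*(-3)))/(-270252) = (79 - (-13 - 60))*(-1/270252) = (79 - 1*(-73))*(-1/270252) = (79 + 73)*(-1/270252) = 152*(-1/270252) = -38/67563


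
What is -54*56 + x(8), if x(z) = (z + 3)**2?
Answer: -2903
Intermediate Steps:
x(z) = (3 + z)**2
-54*56 + x(8) = -54*56 + (3 + 8)**2 = -3024 + 11**2 = -3024 + 121 = -2903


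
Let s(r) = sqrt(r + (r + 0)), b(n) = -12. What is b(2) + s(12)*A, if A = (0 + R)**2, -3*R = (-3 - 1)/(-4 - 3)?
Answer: -12 + 32*sqrt(6)/441 ≈ -11.822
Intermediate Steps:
R = -4/21 (R = -(-3 - 1)/(3*(-4 - 3)) = -(-4)/(3*(-7)) = -(-4)*(-1)/(3*7) = -1/3*4/7 = -4/21 ≈ -0.19048)
A = 16/441 (A = (0 - 4/21)**2 = (-4/21)**2 = 16/441 ≈ 0.036281)
s(r) = sqrt(2)*sqrt(r) (s(r) = sqrt(r + r) = sqrt(2*r) = sqrt(2)*sqrt(r))
b(2) + s(12)*A = -12 + (sqrt(2)*sqrt(12))*(16/441) = -12 + (sqrt(2)*(2*sqrt(3)))*(16/441) = -12 + (2*sqrt(6))*(16/441) = -12 + 32*sqrt(6)/441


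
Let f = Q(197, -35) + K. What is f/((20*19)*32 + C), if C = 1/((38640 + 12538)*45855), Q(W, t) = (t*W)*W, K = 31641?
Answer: -3113395015026060/28536689030401 ≈ -109.10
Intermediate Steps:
Q(W, t) = t*W² (Q(W, t) = (W*t)*W = t*W²)
f = -1326674 (f = -35*197² + 31641 = -35*38809 + 31641 = -1358315 + 31641 = -1326674)
C = 1/2346767190 (C = (1/45855)/51178 = (1/51178)*(1/45855) = 1/2346767190 ≈ 4.2612e-10)
f/((20*19)*32 + C) = -1326674/((20*19)*32 + 1/2346767190) = -1326674/(380*32 + 1/2346767190) = -1326674/(12160 + 1/2346767190) = -1326674/28536689030401/2346767190 = -1326674*2346767190/28536689030401 = -3113395015026060/28536689030401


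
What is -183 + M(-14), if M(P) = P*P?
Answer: 13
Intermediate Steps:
M(P) = P**2
-183 + M(-14) = -183 + (-14)**2 = -183 + 196 = 13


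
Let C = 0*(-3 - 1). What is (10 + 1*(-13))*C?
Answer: 0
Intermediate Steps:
C = 0 (C = 0*(-4) = 0)
(10 + 1*(-13))*C = (10 + 1*(-13))*0 = (10 - 13)*0 = -3*0 = 0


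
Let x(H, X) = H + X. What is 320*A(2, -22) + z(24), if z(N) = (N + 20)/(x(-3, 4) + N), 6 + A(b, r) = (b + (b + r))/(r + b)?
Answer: -40756/25 ≈ -1630.2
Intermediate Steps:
A(b, r) = -6 + (r + 2*b)/(b + r) (A(b, r) = -6 + (b + (b + r))/(r + b) = -6 + (r + 2*b)/(b + r))
z(N) = (20 + N)/(1 + N) (z(N) = (N + 20)/((-3 + 4) + N) = (20 + N)/(1 + N))
320*A(2, -22) + z(24) = 320*((-5*(-22) - 4*2)/(2 - 22)) + (20 + 24)/(1 + 24) = 320*((110 - 8)/(-20)) + 44/25 = 320*(-1/20*102) + (1/25)*44 = 320*(-51/10) + 44/25 = -1632 + 44/25 = -40756/25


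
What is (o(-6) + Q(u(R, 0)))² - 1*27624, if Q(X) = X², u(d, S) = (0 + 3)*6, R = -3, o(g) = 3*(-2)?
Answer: 73500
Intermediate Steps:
o(g) = -6
u(d, S) = 18 (u(d, S) = 3*6 = 18)
(o(-6) + Q(u(R, 0)))² - 1*27624 = (-6 + 18²)² - 1*27624 = (-6 + 324)² - 27624 = 318² - 27624 = 101124 - 27624 = 73500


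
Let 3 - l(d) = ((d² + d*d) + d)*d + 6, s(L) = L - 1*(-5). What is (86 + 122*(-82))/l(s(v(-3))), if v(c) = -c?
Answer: 9918/1091 ≈ 9.0907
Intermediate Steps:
s(L) = 5 + L (s(L) = L + 5 = 5 + L)
l(d) = -3 - d*(d + 2*d²) (l(d) = 3 - (((d² + d*d) + d)*d + 6) = 3 - (((d² + d²) + d)*d + 6) = 3 - ((2*d² + d)*d + 6) = 3 - ((d + 2*d²)*d + 6) = 3 - (d*(d + 2*d²) + 6) = 3 - (6 + d*(d + 2*d²)) = 3 + (-6 - d*(d + 2*d²)) = -3 - d*(d + 2*d²))
(86 + 122*(-82))/l(s(v(-3))) = (86 + 122*(-82))/(-3 - (5 - 1*(-3))² - 2*(5 - 1*(-3))³) = (86 - 10004)/(-3 - (5 + 3)² - 2*(5 + 3)³) = -9918/(-3 - 1*8² - 2*8³) = -9918/(-3 - 1*64 - 2*512) = -9918/(-3 - 64 - 1024) = -9918/(-1091) = -9918*(-1/1091) = 9918/1091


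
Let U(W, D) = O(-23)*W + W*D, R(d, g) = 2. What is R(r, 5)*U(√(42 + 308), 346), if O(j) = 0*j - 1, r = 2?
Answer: 3450*√14 ≈ 12909.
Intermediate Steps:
O(j) = -1 (O(j) = 0 - 1 = -1)
U(W, D) = -W + D*W (U(W, D) = -W + W*D = -W + D*W)
R(r, 5)*U(√(42 + 308), 346) = 2*(√(42 + 308)*(-1 + 346)) = 2*(√350*345) = 2*((5*√14)*345) = 2*(1725*√14) = 3450*√14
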